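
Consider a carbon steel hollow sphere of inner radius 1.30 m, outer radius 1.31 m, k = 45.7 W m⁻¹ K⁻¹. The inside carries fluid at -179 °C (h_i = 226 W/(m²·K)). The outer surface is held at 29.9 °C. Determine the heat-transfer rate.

Series thermal resistances, inner to outer:
  R_conv,in = 1/(4πr²h) = 1/(4π·1.30²·226) = 2.084×10^-4 K/W
  R_carbon steel = (1/1.30 − 1/1.31)/(4πk) = 0.005872/(4π·45.7) = 1.022×10^-5 K/W
ΣR = 2.084×10^-4 + 1.022×10^-5 = 2.186×10^-4 K/W
Q = ΔT/ΣR = (-179 °C − 29.9 °C)/2.186×10^-4 = -9.56×10^5 W
(Negative Q ⇒ heat flows inward; heat gain = 9.56×10^5 W.)

Q = 9.56×10^5 W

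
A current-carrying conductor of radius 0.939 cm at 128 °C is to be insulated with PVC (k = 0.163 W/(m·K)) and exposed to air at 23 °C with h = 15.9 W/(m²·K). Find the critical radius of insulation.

r_cr = 1.03 cm

For a cylinder, r_cr = k_ins/h = 0.163/15.9 = 0.0103 m = 1.03 cm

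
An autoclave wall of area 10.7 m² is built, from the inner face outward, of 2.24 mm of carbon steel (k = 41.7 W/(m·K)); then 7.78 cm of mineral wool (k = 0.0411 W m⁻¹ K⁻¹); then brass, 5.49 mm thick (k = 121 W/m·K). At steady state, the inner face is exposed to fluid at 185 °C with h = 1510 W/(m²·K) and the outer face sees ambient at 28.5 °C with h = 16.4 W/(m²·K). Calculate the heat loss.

Q = 857 W

Treat each layer as a resistance in series:
  R_conv,in = 1/(hA) = 1/(1510·10.7) = 6.189×10^-5 K/W
  R_carbon steel = L/(kA) = 0.00224/(41.7·10.7) = 5.020×10^-6 K/W
  R_mineral wool = L/(kA) = 0.0778/(0.0411·10.7) = 0.1769 K/W
  R_brass = L/(kA) = 0.00549/(121·10.7) = 4.240×10^-6 K/W
  R_conv,out = 1/(hA) = 1/(16.4·10.7) = 0.005699 K/W
ΣR = 6.189×10^-5 + 5.020×10^-6 + 0.1769 + 4.240×10^-6 + 0.005699 = 0.1827 K/W
Q = ΔT/ΣR = (185 °C − 28.5 °C)/0.1827 = 857 W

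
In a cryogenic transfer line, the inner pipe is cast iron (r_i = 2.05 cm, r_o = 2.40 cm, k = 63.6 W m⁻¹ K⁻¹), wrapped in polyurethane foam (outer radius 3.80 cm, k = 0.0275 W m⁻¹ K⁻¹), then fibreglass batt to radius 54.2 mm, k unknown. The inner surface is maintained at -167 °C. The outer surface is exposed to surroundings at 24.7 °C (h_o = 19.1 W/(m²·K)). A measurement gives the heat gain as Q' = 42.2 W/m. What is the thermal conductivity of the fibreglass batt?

ΣR = ΔT/Q' = |-167 − 24.7|/42.2 = 4.543 m·K/W
Known resistances:
  R'_cast iron = ln(0.0240/0.0205)/(2πk) = 0.1576/(2π·63.6) = 3.945×10^-4 m·K/W
  R'_polyurethane foam = ln(0.0380/0.0240)/(2πk) = 0.4595/(2π·0.0275) = 2.660 m·K/W
  R'_conv,out = 1/(2πr h) = 1/(2π·0.0542·19.1) = 0.1537 m·K/W
R_fibreglass batt = ΣR − ΣR_known = 4.543 − 2.814 = 1.729 m·K/W
ln(r₂/r₁)/(2πk) = 1.729 ⇒ k = 0.3551/(2π·1.729) = 0.0327 W/m·K

k = 0.0327 W/m·K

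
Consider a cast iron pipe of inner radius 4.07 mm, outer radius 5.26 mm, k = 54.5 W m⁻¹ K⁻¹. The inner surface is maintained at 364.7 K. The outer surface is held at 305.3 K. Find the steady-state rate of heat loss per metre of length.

Q' = 79.3 kW/m

Q' = 2πk·ΔT/ln(r₂/r₁) = 2π × 54.5 × 59.4 / ln(0.00526/0.00407) = 79300 W/m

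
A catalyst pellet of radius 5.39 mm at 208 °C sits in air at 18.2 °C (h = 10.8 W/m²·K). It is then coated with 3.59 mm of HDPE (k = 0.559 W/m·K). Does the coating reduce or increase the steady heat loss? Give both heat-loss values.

increases: 0.748 → 1.86 W

Critical radius for a sphere: r_cr = 2k/h = 0.104 m = 10.4 cm.
Outer radius after coating: r₂ = 0.00539 + 0.00359 = 0.00898 m.
Since r₁ < r_cr and r₂ ≤ r_cr, the coating moves toward the maximum at r_cr — heat loss rises.
Bare: R = 1/(4πr₁²h) = 253.6 K/W; Q = 189.8/253.6 = 0.748 W.
Coated: R = R_cond + R_conv = 101.9 K/W; Q = 189.8/101.9 = 1.86 W.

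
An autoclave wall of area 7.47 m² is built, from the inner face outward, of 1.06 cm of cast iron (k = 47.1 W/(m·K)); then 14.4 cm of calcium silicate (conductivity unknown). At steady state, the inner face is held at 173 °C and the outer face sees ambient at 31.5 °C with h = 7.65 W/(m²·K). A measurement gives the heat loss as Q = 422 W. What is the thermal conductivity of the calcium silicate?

ΣR = ΔT/Q = |173 − 31.5|/422 = 0.3353 K/W
Known resistances:
  R_cast iron = L/(kA) = 0.0106/(47.1·7.47) = 3.013×10^-5 K/W
  R_conv,out = 1/(hA) = 1/(7.65·7.47) = 0.01750 K/W
R_calcium silicate = ΣR − ΣR_known = 0.3353 − 0.01753 = 0.3178 K/W
L/(kA) = 0.3178 ⇒ k = 0.144/(0.3178·7.47) = 0.0607 W/m·K

k = 0.0607 W/m·K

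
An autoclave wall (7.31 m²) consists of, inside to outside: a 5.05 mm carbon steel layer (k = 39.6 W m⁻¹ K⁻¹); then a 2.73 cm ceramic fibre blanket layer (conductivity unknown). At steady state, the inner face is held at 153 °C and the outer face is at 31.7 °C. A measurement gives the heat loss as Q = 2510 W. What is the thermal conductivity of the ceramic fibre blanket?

ΣR = ΔT/Q = |153 − 31.7|/2510 = 0.04833 K/W
Known resistances:
  R_carbon steel = L/(kA) = 0.00505/(39.6·7.31) = 1.745×10^-5 K/W
R_ceramic fibre blanket = ΣR − ΣR_known = 0.04833 − 1.745×10^-5 = 0.04831 K/W
L/(kA) = 0.04831 ⇒ k = 0.0273/(0.04831·7.31) = 0.0773 W/m·K

k = 0.0773 W/m·K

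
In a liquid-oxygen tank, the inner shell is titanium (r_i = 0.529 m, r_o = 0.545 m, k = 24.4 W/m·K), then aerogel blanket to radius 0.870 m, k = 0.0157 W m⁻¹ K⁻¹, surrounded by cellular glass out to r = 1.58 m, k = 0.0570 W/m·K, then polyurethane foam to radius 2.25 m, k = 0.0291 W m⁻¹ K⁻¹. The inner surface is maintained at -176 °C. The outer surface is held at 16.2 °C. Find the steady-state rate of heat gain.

Q = 40.8 W

Treat each layer as a resistance in series:
  R_titanium = (1/0.529 − 1/0.545)/(4πk) = 0.05550/(4π·24.4) = 1.810×10^-4 K/W
  R_aerogel blanket = (1/0.545 − 1/0.870)/(4πk) = 0.6854/(4π·0.0157) = 3.474 K/W
  R_cellular glass = (1/0.870 − 1/1.58)/(4πk) = 0.5165/(4π·0.0570) = 0.7211 K/W
  R_polyurethane foam = (1/1.58 − 1/2.25)/(4πk) = 0.1885/(4π·0.0291) = 0.5154 K/W
ΣR = 1.810×10^-4 + 3.474 + 0.7211 + 0.5154 = 4.711 K/W
Q = ΔT/ΣR = (-176 °C − 16.2 °C)/4.711 = -40.8 W
(Negative Q ⇒ heat flows inward; heat gain = 40.8 W.)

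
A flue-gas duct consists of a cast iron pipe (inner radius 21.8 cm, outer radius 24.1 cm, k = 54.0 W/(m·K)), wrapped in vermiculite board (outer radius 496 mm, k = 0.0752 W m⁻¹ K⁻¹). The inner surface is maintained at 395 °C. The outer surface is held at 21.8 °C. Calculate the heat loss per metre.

Treat each layer as a resistance in series:
  R'_cast iron = ln(0.241/0.218)/(2πk) = 0.1003/(2π·54.0) = 2.956×10^-4 m·K/W
  R'_vermiculite board = ln(0.496/0.241)/(2πk) = 0.7218/(2π·0.0752) = 1.528 m·K/W
ΣR = 2.956×10^-4 + 1.528 = 1.528 m·K/W
Q' = ΔT/ΣR = (395 °C − 21.8 °C)/1.528 = 244 W/m

Q' = 244 W/m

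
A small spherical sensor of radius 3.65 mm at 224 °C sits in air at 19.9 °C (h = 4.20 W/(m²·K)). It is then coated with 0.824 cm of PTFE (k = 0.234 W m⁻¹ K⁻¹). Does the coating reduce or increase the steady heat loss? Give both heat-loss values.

increases: 0.144 → 1.03 W

Critical radius for a sphere: r_cr = 2k/h = 0.111 m = 11.1 cm.
Outer radius after coating: r₂ = 0.00365 + 0.00824 = 0.01189 m.
Since r₁ < r_cr and r₂ ≤ r_cr, the coating moves toward the maximum at r_cr — heat loss rises.
Bare: R = 1/(4πr₁²h) = 1422 K/W; Q = 204.1/1422 = 0.144 W.
Coated: R = R_cond + R_conv = 198.6 K/W; Q = 204.1/198.6 = 1.03 W.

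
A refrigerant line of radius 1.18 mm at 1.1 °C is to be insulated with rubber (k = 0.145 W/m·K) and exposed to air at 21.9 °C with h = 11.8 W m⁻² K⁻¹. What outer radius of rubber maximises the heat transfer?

For a cylinder, r_cr = k_ins/h = 0.145/11.8 = 0.0123 m = 1.23 cm

r_cr = 1.23 cm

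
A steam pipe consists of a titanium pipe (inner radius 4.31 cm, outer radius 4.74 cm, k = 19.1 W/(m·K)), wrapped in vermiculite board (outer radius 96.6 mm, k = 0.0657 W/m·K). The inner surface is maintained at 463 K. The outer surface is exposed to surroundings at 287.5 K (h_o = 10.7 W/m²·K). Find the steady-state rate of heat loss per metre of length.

Resistance network (inner→outer):
  R'_titanium = ln(0.0474/0.0431)/(2πk) = 0.09510/(2π·19.1) = 7.924×10^-4 m·K/W
  R'_vermiculite board = ln(0.0966/0.0474)/(2πk) = 0.7120/(2π·0.0657) = 1.725 m·K/W
  R'_conv,out = 1/(2πr h) = 1/(2π·0.0966·10.7) = 0.1540 m·K/W
ΣR = 7.924×10^-4 + 1.725 + 0.1540 = 1.880 m·K/W
Q' = ΔT/ΣR = (463 K − 287.5 K)/1.880 = 93.4 W/m

Q' = 93.4 W/m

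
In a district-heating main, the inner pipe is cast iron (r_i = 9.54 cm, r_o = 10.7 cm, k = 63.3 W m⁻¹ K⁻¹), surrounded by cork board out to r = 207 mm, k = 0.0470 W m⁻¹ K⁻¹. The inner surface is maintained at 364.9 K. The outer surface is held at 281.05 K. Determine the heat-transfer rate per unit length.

Q' = 37.5 W/m

Series thermal resistances, inner to outer:
  R'_cast iron = ln(0.107/0.0954)/(2πk) = 0.1148/(2π·63.3) = 2.885×10^-4 m·K/W
  R'_cork board = ln(0.207/0.107)/(2πk) = 0.6599/(2π·0.0470) = 2.235 m·K/W
ΣR = 2.885×10^-4 + 2.235 = 2.235 m·K/W
Q' = ΔT/ΣR = (364.9 K − 281.05 K)/2.235 = 37.5 W/m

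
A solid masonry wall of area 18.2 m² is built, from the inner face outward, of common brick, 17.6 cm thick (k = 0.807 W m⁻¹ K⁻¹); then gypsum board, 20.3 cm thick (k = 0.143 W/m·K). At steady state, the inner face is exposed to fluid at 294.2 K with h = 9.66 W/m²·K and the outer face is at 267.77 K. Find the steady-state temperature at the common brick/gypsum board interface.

Treat each layer as a resistance in series:
  R_conv,in = 1/(hA) = 1/(9.66·18.2) = 0.005688 K/W
  R_common brick = L/(kA) = 0.176/(0.807·18.2) = 0.01198 K/W
  R_gypsum board = L/(kA) = 0.203/(0.143·18.2) = 0.07800 K/W
ΣR = 0.005688 + 0.01198 + 0.07800 = 0.09567 K/W
Q = ΔT/ΣR = (294.2 K − 267.77 K)/0.09567 = 276.3 W
From the inner boundary to the common brick/gypsum board interface, ΣR_partial = 0.01767 K/W.
T_interface = T_in − Q·ΣR_partial = 294.2 K − (276.3)(0.01767) = 289.3 K

T = 289.3 K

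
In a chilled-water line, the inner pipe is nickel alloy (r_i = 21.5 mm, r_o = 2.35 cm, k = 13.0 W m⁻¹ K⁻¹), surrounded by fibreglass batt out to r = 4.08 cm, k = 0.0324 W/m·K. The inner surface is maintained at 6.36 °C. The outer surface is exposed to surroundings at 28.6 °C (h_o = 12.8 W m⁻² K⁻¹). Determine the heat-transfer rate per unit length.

Treat each layer as a resistance in series:
  R'_nickel alloy = ln(0.0235/0.0215)/(2πk) = 0.08895/(2π·13.0) = 0.001089 m·K/W
  R'_fibreglass batt = ln(0.0408/0.0235)/(2πk) = 0.5517/(2π·0.0324) = 2.710 m·K/W
  R'_conv,out = 1/(2πr h) = 1/(2π·0.0408·12.8) = 0.3048 m·K/W
ΣR = 0.001089 + 2.710 + 0.3048 = 3.016 m·K/W
Q' = ΔT/ΣR = (6.36 °C − 28.6 °C)/3.016 = -7.37 W/m
(Negative Q' ⇒ heat flows inward; heat gain = 7.37 W/m.)

Q' = 7.37 W/m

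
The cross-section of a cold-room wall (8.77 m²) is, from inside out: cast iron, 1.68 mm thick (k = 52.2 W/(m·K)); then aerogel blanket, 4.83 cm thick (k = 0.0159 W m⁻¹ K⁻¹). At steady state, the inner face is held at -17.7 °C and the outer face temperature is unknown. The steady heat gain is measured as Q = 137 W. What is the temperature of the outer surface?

T_out = 29.8 °C

Series resistances:
  R_cast iron = L/(kA) = 0.00168/(52.2·8.77) = 3.670×10^-6 K/W
  R_aerogel blanket = L/(kA) = 0.0483/(0.0159·8.77) = 0.3464 K/W
ΣR = 0.3464 K/W
ΔT = Q·ΣR = 137 × 0.3464 = 47.46 K
Heat flows inward, so T_out = T_in + ΔT = -17.7 + 47.46 = 29.8 °C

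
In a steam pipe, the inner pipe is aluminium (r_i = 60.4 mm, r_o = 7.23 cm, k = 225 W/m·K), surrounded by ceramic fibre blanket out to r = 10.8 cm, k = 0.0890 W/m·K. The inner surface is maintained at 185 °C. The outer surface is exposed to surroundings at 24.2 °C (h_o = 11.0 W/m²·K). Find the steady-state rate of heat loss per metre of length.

Treat each layer as a resistance in series:
  R'_aluminium = ln(0.0723/0.0604)/(2πk) = 0.1798/(2π·225) = 1.272×10^-4 m·K/W
  R'_ceramic fibre blanket = ln(0.108/0.0723)/(2πk) = 0.4013/(2π·0.0890) = 0.7176 m·K/W
  R'_conv,out = 1/(2πr h) = 1/(2π·0.108·11.0) = 0.1340 m·K/W
ΣR = 1.272×10^-4 + 0.7176 + 0.1340 = 0.8517 m·K/W
Q' = ΔT/ΣR = (185 °C − 24.2 °C)/0.8517 = 189 W/m

Q' = 189 W/m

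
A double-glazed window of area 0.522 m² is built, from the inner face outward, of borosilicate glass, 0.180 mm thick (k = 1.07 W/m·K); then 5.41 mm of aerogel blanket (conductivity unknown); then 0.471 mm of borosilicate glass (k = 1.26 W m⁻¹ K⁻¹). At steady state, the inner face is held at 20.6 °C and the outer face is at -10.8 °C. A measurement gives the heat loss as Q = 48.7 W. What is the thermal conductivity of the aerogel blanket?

k = 0.0161 W/m·K

ΣR = ΔT/Q = |20.6 − -10.8|/48.7 = 0.6448 K/W
Known resistances:
  R_borosilicate glass = L/(kA) = 1.80×10^-4/(1.07·0.522) = 3.223×10^-4 K/W
  R_borosilicate glass = L/(kA) = 4.71×10^-4/(1.26·0.522) = 7.161×10^-4 K/W
R_aerogel blanket = ΣR − ΣR_known = 0.6448 − 0.001038 = 0.6438 K/W
L/(kA) = 0.6438 ⇒ k = 0.00541/(0.6438·0.522) = 0.0161 W/m·K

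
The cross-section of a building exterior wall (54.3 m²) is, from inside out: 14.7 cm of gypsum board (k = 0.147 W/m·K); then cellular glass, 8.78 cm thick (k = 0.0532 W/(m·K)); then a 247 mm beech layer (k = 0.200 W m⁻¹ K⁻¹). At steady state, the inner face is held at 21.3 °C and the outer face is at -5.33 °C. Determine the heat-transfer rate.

Q = 372 W

Series thermal resistances, inner to outer:
  R_gypsum board = L/(kA) = 0.147/(0.147·54.3) = 0.01842 K/W
  R_cellular glass = L/(kA) = 0.0878/(0.0532·54.3) = 0.03039 K/W
  R_beech = L/(kA) = 0.247/(0.200·54.3) = 0.02274 K/W
ΣR = 0.01842 + 0.03039 + 0.02274 = 0.07155 K/W
Q = ΔT/ΣR = (21.3 °C − -5.33 °C)/0.07155 = 372 W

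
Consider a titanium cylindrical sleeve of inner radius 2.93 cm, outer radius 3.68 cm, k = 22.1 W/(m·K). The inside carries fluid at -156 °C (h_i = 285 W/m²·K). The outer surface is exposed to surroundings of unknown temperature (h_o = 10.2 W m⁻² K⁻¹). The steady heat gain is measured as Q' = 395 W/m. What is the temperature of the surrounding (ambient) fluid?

Series resistances:
  R'_conv,in = 1/(2πr h) = 1/(2π·0.0293·285) = 0.01906 m·K/W
  R'_titanium = ln(0.0368/0.0293)/(2πk) = 0.2279/(2π·22.1) = 0.001641 m·K/W
  R'_conv,out = 1/(2πr h) = 1/(2π·0.0368·10.2) = 0.4240 m·K/W
ΣR = 0.4447 m·K/W
ΔT = Q'·ΣR = 395 × 0.4447 = 175.7 K
Heat flows inward, so T_out = T_in + ΔT = -156 + 175.7 = 19.7 °C

T_out = 19.7 °C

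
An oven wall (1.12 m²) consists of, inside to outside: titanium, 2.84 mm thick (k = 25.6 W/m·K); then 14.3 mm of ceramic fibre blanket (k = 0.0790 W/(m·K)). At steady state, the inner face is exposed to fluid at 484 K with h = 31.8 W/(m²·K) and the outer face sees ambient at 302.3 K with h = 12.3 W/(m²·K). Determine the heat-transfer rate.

Series thermal resistances, inner to outer:
  R_conv,in = 1/(hA) = 1/(31.8·1.12) = 0.02808 K/W
  R_titanium = L/(kA) = 0.00284/(25.6·1.12) = 9.905×10^-5 K/W
  R_ceramic fibre blanket = L/(kA) = 0.0143/(0.0790·1.12) = 0.1616 K/W
  R_conv,out = 1/(hA) = 1/(12.3·1.12) = 0.07259 K/W
ΣR = 0.02808 + 9.905×10^-5 + 0.1616 + 0.07259 = 0.2624 K/W
Q = ΔT/ΣR = (484 K − 302.3 K)/0.2624 = 692 W

Q = 692 W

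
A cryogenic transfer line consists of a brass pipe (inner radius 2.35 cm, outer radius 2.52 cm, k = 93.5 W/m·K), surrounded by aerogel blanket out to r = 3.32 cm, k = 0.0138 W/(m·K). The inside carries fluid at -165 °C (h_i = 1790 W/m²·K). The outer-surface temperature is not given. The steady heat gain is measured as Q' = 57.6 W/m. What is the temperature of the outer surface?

T_out = 18.4 °C

Series resistances:
  R'_conv,in = 1/(2πr h) = 1/(2π·0.0235·1790) = 0.003784 m·K/W
  R'_brass = ln(0.0252/0.0235)/(2πk) = 0.06984/(2π·93.5) = 1.189×10^-4 m·K/W
  R'_aerogel blanket = ln(0.0332/0.0252)/(2πk) = 0.2757/(2π·0.0138) = 3.180 m·K/W
ΣR = 3.184 m·K/W
ΔT = Q'·ΣR = 57.6 × 3.184 = 183.4 K
Heat flows inward, so T_out = T_in + ΔT = -165 + 183.4 = 18.4 °C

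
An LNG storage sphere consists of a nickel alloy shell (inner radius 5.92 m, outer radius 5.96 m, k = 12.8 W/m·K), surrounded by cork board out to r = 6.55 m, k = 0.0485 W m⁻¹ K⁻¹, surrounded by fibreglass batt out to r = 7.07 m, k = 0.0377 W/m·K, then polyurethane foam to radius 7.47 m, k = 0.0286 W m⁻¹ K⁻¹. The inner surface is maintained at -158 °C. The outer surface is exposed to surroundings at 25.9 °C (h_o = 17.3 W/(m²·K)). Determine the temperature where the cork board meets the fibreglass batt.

T = -92.5 °C

Treat each layer as a resistance in series:
  R_nickel alloy = (1/5.92 − 1/5.96)/(4πk) = 0.001134/(4π·12.8) = 7.048×10^-6 K/W
  R_cork board = (1/5.96 − 1/6.55)/(4πk) = 0.01511/(4π·0.0485) = 0.02480 K/W
  R_fibreglass batt = (1/6.55 − 1/7.07)/(4πk) = 0.01123/(4π·0.0377) = 0.02370 K/W
  R_polyurethane foam = (1/7.07 − 1/7.47)/(4πk) = 0.007574/(4π·0.0286) = 0.02107 K/W
  R_conv,out = 1/(4πr²h) = 1/(4π·7.47²·17.3) = 8.243×10^-5 K/W
ΣR = 7.048×10^-6 + 0.02480 + 0.02370 + 0.02107 + 8.243×10^-5 = 0.06966 K/W
Q = ΔT/ΣR = (-158 °C − 25.9 °C)/0.06966 = -2640 W
From the inner boundary to the cork board/fibreglass batt interface, ΣR_partial = 0.02481 K/W.
T_interface = T_in − Q·ΣR_partial = -158 °C − (-2640)(0.02481) = -92.5 °C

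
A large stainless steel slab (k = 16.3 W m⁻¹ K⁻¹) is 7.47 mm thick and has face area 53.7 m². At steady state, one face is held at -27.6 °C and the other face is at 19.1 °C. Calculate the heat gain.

Q = kA·ΔT/L = 16.3 × 53.7 × |-27.6 °C − 19.1 °C| / 0.00747 = 5.47×10^6 W

Q = 5470 kW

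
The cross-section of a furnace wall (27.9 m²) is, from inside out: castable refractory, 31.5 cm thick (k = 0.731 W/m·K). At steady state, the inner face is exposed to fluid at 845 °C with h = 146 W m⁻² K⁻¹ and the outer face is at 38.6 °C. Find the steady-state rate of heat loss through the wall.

Q = 51400 W

Resistance network (inner→outer):
  R_conv,in = 1/(hA) = 1/(146·27.9) = 2.455×10^-4 K/W
  R_castable refractory = L/(kA) = 0.315/(0.731·27.9) = 0.01545 K/W
ΣR = 2.455×10^-4 + 0.01545 = 0.01570 K/W
Q = ΔT/ΣR = (845 °C − 38.6 °C)/0.01570 = 51400 W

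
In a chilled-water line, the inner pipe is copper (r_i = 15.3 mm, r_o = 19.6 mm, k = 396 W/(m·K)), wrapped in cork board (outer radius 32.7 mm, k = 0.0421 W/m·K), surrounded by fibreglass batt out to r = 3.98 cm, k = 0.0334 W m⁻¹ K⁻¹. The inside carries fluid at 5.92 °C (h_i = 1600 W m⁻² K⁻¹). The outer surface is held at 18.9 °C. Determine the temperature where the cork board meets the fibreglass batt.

T = 14.7 °C

Series thermal resistances, inner to outer:
  R'_conv,in = 1/(2πr h) = 1/(2π·0.0153·1600) = 0.006501 m·K/W
  R'_copper = ln(0.0196/0.0153)/(2πk) = 0.2477/(2π·396) = 9.954×10^-5 m·K/W
  R'_cork board = ln(0.0327/0.0196)/(2πk) = 0.5118/(2π·0.0421) = 1.935 m·K/W
  R'_fibreglass batt = ln(0.0398/0.0327)/(2πk) = 0.1965/(2π·0.0334) = 0.9363 m·K/W
ΣR = 0.006501 + 9.954×10^-5 + 1.935 + 0.9363 = 2.878 m·K/W
Q' = ΔT/ΣR = (5.92 °C − 18.9 °C)/2.878 = -4.510 W/m
From the inner boundary to the cork board/fibreglass batt interface, ΣR_partial = 1.942 m·K/W.
T_interface = T_in − Q'·ΣR_partial = 5.92 °C − (-4.510)(1.942) = 14.7 °C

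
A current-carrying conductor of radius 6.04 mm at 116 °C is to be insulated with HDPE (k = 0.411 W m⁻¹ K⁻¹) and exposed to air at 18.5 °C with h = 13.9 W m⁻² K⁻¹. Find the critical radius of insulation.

r_cr = 2.96 cm

For a cylinder, r_cr = k_ins/h = 0.411/13.9 = 0.0296 m = 2.96 cm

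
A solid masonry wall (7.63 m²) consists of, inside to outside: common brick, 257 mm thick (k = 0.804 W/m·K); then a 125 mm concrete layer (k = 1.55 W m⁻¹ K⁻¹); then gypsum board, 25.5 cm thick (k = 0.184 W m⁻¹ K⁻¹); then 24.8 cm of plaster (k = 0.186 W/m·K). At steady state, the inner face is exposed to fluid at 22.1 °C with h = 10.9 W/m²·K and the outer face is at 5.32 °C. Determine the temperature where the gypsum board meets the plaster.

T = 12.3 °C

Resistance network (inner→outer):
  R_conv,in = 1/(hA) = 1/(10.9·7.63) = 0.01202 K/W
  R_common brick = L/(kA) = 0.257/(0.804·7.63) = 0.04189 K/W
  R_concrete = L/(kA) = 0.125/(1.55·7.63) = 0.01057 K/W
  R_gypsum board = L/(kA) = 0.255/(0.184·7.63) = 0.1816 K/W
  R_plaster = L/(kA) = 0.248/(0.186·7.63) = 0.1747 K/W
ΣR = 0.01202 + 0.04189 + 0.01057 + 0.1816 + 0.1747 = 0.4208 K/W
Q = ΔT/ΣR = (22.1 °C − 5.32 °C)/0.4208 = 39.88 W
From the inner boundary to the gypsum board/plaster interface, ΣR_partial = 0.2461 K/W.
T_interface = T_in − Q·ΣR_partial = 22.1 °C − (39.88)(0.2461) = 12.3 °C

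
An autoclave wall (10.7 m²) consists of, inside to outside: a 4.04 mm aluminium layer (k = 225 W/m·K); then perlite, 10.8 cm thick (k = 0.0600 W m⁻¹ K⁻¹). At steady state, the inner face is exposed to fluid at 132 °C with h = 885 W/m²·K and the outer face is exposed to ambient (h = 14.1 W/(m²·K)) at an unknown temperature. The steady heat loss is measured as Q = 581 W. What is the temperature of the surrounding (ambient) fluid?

T_out = 30.3 °C

Sum the resistances:
  R_conv,in = 1/(hA) = 1/(885·10.7) = 1.056×10^-4 K/W
  R_aluminium = L/(kA) = 0.00404/(225·10.7) = 1.678×10^-6 K/W
  R_perlite = L/(kA) = 0.108/(0.0600·10.7) = 0.1682 K/W
  R_conv,out = 1/(hA) = 1/(14.1·10.7) = 0.006628 K/W
ΣR = 0.1750 K/W
ΔT = Q·ΣR = 581 × 0.1750 = 101.7 K
Heat flows outward, so T_out = T_in − ΔT = 132 − 101.7 = 30.3 °C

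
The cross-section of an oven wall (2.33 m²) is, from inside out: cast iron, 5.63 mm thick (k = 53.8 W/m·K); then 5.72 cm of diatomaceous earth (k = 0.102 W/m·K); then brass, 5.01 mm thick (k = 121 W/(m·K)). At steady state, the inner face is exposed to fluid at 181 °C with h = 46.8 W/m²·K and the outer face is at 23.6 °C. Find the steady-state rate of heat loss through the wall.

Q = 630 W

Treat each layer as a resistance in series:
  R_conv,in = 1/(hA) = 1/(46.8·2.33) = 0.009171 K/W
  R_cast iron = L/(kA) = 0.00563/(53.8·2.33) = 4.491×10^-5 K/W
  R_diatomaceous earth = L/(kA) = 0.0572/(0.102·2.33) = 0.2407 K/W
  R_brass = L/(kA) = 0.00501/(121·2.33) = 1.777×10^-5 K/W
ΣR = 0.009171 + 4.491×10^-5 + 0.2407 + 1.777×10^-5 = 0.2499 K/W
Q = ΔT/ΣR = (181 °C − 23.6 °C)/0.2499 = 630 W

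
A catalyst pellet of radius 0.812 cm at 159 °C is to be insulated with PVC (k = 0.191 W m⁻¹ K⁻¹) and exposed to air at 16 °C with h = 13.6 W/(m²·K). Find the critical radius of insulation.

r_cr = 2.81 cm

For a sphere, r_cr = 2k_ins/h = 2·0.191/13.6 = 0.0281 m = 2.81 cm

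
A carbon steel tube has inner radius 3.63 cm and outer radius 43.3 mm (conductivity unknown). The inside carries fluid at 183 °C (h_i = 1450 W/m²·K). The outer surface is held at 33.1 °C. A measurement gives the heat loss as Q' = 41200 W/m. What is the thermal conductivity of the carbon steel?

k = 45.7 W/m·K

ΣR = ΔT/Q' = |183 − 33.1|/41200 = 0.003638 m·K/W
Known resistances:
  R'_conv,in = 1/(2πr h) = 1/(2π·0.0363·1450) = 0.003024 m·K/W
R_carbon steel = ΣR − ΣR_known = 0.003638 − 0.003024 = 6.140×10^-4 m·K/W
ln(r₂/r₁)/(2πk) = 6.140×10^-4 ⇒ k = 0.1763/(2π·6.140×10^-4) = 45.7 W/m·K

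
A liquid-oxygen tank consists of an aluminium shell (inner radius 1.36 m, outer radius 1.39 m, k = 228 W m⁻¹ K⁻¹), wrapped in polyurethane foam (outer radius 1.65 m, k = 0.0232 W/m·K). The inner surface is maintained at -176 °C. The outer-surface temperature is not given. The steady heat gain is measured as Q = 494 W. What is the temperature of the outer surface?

T_out = 16.1 °C

Sum the resistances:
  R_aluminium = (1/1.36 − 1/1.39)/(4πk) = 0.01587/(4π·228) = 5.539×10^-6 K/W
  R_polyurethane foam = (1/1.39 − 1/1.65)/(4πk) = 0.1134/(4π·0.0232) = 0.3888 K/W
ΣR = 0.3889 K/W
ΔT = Q·ΣR = 494 × 0.3889 = 192.1 K
Heat flows inward, so T_out = T_in + ΔT = -176 + 192.1 = 16.1 °C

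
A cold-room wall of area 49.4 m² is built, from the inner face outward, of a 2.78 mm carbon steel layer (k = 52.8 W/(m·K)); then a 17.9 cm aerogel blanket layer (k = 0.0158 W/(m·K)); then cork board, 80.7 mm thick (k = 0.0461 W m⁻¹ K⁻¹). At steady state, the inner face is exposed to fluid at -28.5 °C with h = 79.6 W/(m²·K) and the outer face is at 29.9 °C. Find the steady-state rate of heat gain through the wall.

Series thermal resistances, inner to outer:
  R_conv,in = 1/(hA) = 1/(79.6·49.4) = 2.543×10^-4 K/W
  R_carbon steel = L/(kA) = 0.00278/(52.8·49.4) = 1.066×10^-6 K/W
  R_aerogel blanket = L/(kA) = 0.179/(0.0158·49.4) = 0.2293 K/W
  R_cork board = L/(kA) = 0.0807/(0.0461·49.4) = 0.03544 K/W
ΣR = 2.543×10^-4 + 1.066×10^-6 + 0.2293 + 0.03544 = 0.2650 K/W
Q = ΔT/ΣR = (-28.5 °C − 29.9 °C)/0.2650 = -220 W
(Negative Q ⇒ heat flows inward; heat gain = 220 W.)

Q = 220 W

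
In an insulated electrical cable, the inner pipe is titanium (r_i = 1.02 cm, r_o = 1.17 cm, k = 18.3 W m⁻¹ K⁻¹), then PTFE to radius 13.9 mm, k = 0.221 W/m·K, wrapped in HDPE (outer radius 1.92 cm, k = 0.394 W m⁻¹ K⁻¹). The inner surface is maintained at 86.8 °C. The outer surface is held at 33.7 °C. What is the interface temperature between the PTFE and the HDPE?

Resistance network (inner→outer):
  R'_titanium = ln(0.0117/0.0102)/(2πk) = 0.1372/(2π·18.3) = 0.001193 m·K/W
  R'_PTFE = ln(0.0139/0.0117)/(2πk) = 0.1723/(2π·0.221) = 0.1241 m·K/W
  R'_HDPE = ln(0.0192/0.0139)/(2πk) = 0.3230/(2π·0.394) = 0.1305 m·K/W
ΣR = 0.001193 + 0.1241 + 0.1305 = 0.2558 m·K/W
Q' = ΔT/ΣR = (86.8 °C − 33.7 °C)/0.2558 = 207.6 W/m
From the inner boundary to the PTFE/HDPE interface, ΣR_partial = 0.1253 m·K/W.
T_interface = T_in − Q'·ΣR_partial = 86.8 °C − (207.6)(0.1253) = 60.8 °C

T = 60.8 °C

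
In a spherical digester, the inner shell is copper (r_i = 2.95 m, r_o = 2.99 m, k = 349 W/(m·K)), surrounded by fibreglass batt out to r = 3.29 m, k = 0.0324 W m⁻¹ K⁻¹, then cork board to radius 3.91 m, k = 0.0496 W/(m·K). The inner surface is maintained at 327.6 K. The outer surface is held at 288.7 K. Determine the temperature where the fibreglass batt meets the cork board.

T = 308.5 K

Resistance network (inner→outer):
  R_copper = (1/2.95 − 1/2.99)/(4πk) = 0.004535/(4π·349) = 1.034×10^-6 K/W
  R_fibreglass batt = (1/2.99 − 1/3.29)/(4πk) = 0.03050/(4π·0.0324) = 0.07490 K/W
  R_cork board = (1/3.29 − 1/3.91)/(4πk) = 0.04820/(4π·0.0496) = 0.07733 K/W
ΣR = 1.034×10^-6 + 0.07490 + 0.07733 = 0.1522 K/W
Q = ΔT/ΣR = (327.6 K − 288.7 K)/0.1522 = 255.6 W
From the inner boundary to the fibreglass batt/cork board interface, ΣR_partial = 0.07490 K/W.
T_interface = T_in − Q·ΣR_partial = 327.6 K − (255.6)(0.07490) = 308.5 K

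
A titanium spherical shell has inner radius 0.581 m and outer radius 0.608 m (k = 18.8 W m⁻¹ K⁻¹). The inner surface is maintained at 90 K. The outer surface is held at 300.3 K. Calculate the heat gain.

Q = 6.50×10^5 W

Q = 4πk·ΔT/(1/r₁ − 1/r₂) = 4π × 18.8 × 210.3 / (1/0.581 − 1/0.608) = 6.50×10^5 W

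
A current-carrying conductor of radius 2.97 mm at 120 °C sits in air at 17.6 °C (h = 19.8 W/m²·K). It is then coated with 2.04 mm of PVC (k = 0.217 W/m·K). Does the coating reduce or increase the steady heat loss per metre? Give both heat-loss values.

increases: 37.8 → 51.5 W/m

Critical radius for a cylinder: r_cr = k/h = 0.0110 m = 1.10 cm.
Outer radius after coating: r₂ = 0.00297 + 0.00204 = 0.00501 m.
Since r₁ < r_cr and r₂ ≤ r_cr, the coating moves toward the maximum at r_cr — heat loss rises.
Bare: R = 1/(2πr₁h) = 2.706 m·K/W; Q = 102.4/2.706 = 37.8 W/m.
Coated: R = R_cond + R_conv = 1.988 m·K/W; Q = 102.4/1.988 = 51.5 W/m.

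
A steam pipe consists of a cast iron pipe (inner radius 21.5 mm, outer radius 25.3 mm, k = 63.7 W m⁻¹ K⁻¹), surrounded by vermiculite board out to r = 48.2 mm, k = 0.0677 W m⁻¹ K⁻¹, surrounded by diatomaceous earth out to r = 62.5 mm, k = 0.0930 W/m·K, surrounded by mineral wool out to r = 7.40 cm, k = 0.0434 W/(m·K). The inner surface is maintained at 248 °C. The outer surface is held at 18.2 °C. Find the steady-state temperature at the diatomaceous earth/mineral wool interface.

Series thermal resistances, inner to outer:
  R'_cast iron = ln(0.0253/0.0215)/(2πk) = 0.1628/(2π·63.7) = 4.066×10^-4 m·K/W
  R'_vermiculite board = ln(0.0482/0.0253)/(2πk) = 0.6446/(2π·0.0677) = 1.515 m·K/W
  R'_diatomaceous earth = ln(0.0625/0.0482)/(2πk) = 0.2598/(2π·0.0930) = 0.4446 m·K/W
  R'_mineral wool = ln(0.0740/0.0625)/(2πk) = 0.1689/(2π·0.0434) = 0.6194 m·K/W
ΣR = 4.066×10^-4 + 1.515 + 0.4446 + 0.6194 = 2.579 m·K/W
Q' = ΔT/ΣR = (248 °C − 18.2 °C)/2.579 = 89.10 W/m
From the inner boundary to the diatomaceous earth/mineral wool interface, ΣR_partial = 1.960 m·K/W.
T_interface = T_in − Q'·ΣR_partial = 248 °C − (89.10)(1.960) = 73.4 °C

T = 73.4 °C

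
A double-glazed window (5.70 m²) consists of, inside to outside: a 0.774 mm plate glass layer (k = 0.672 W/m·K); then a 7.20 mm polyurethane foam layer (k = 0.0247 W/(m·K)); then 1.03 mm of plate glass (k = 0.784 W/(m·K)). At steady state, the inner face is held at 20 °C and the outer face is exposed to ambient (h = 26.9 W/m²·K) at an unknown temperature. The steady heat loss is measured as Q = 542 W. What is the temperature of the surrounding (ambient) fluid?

Sum the resistances:
  R_plate glass = L/(kA) = 7.74×10^-4/(0.672·5.70) = 2.021×10^-4 K/W
  R_polyurethane foam = L/(kA) = 0.00720/(0.0247·5.70) = 0.05114 K/W
  R_plate glass = L/(kA) = 0.00103/(0.784·5.70) = 2.305×10^-4 K/W
  R_conv,out = 1/(hA) = 1/(26.9·5.70) = 0.006522 K/W
ΣR = 0.05809 K/W
ΔT = Q·ΣR = 542 × 0.05809 = 31.48 K
Heat flows outward, so T_out = T_in − ΔT = 20 − 31.48 = -11.5 °C

T_out = -11.5 °C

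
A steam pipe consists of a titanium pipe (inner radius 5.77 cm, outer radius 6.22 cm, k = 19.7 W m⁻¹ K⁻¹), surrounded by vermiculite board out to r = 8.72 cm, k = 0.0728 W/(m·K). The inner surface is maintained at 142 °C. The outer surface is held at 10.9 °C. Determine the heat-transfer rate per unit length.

Q' = 177 W/m

Resistance network (inner→outer):
  R'_titanium = ln(0.0622/0.0577)/(2πk) = 0.07510/(2π·19.7) = 6.067×10^-4 m·K/W
  R'_vermiculite board = ln(0.0872/0.0622)/(2πk) = 0.3378/(2π·0.0728) = 0.7386 m·K/W
ΣR = 6.067×10^-4 + 0.7386 = 0.7392 m·K/W
Q' = ΔT/ΣR = (142 °C − 10.9 °C)/0.7392 = 177 W/m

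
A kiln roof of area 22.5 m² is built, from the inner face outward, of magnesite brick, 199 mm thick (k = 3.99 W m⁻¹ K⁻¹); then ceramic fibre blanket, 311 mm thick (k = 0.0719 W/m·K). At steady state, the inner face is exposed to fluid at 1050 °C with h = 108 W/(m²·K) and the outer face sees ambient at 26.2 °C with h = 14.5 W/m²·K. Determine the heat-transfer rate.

Q = 5170 W

Series thermal resistances, inner to outer:
  R_conv,in = 1/(hA) = 1/(108·22.5) = 4.115×10^-4 K/W
  R_magnesite brick = L/(kA) = 0.199/(3.99·22.5) = 0.002217 K/W
  R_ceramic fibre blanket = L/(kA) = 0.311/(0.0719·22.5) = 0.1922 K/W
  R_conv,out = 1/(hA) = 1/(14.5·22.5) = 0.003065 K/W
ΣR = 4.115×10^-4 + 0.002217 + 0.1922 + 0.003065 = 0.1979 K/W
Q = ΔT/ΣR = (1050 °C − 26.2 °C)/0.1979 = 5170 W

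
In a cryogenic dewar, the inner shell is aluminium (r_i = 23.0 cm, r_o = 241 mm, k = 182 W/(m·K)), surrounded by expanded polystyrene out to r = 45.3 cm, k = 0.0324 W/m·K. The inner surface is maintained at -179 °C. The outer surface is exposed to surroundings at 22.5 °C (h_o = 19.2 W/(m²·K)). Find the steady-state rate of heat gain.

Q = 42.1 W

Treat each layer as a resistance in series:
  R_aluminium = (1/0.230 − 1/0.241)/(4πk) = 0.1984/(4π·182) = 8.677×10^-5 K/W
  R_expanded polystyrene = (1/0.241 − 1/0.453)/(4πk) = 1.942/(4π·0.0324) = 4.769 K/W
  R_conv,out = 1/(4πr²h) = 1/(4π·0.453²·19.2) = 0.02020 K/W
ΣR = 8.677×10^-5 + 4.769 + 0.02020 = 4.789 K/W
Q = ΔT/ΣR = (-179 °C − 22.5 °C)/4.789 = -42.1 W
(Negative Q ⇒ heat flows inward; heat gain = 42.1 W.)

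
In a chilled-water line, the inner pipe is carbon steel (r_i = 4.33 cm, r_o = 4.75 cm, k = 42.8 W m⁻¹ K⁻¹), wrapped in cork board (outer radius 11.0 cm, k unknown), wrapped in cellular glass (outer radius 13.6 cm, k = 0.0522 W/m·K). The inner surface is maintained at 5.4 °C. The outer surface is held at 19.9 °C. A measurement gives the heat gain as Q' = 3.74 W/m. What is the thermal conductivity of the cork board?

ΣR = ΔT/Q' = |5.4 − 19.9|/3.74 = 3.877 m·K/W
Known resistances:
  R'_carbon steel = ln(0.0475/0.0433)/(2πk) = 0.09258/(2π·42.8) = 3.443×10^-4 m·K/W
  R'_cellular glass = ln(0.136/0.110)/(2πk) = 0.2122/(2π·0.0522) = 0.6469 m·K/W
R_cork board = ΣR − ΣR_known = 3.877 − 0.6472 = 3.230 m·K/W
ln(r₂/r₁)/(2πk) = 3.230 ⇒ k = 0.8398/(2π·3.230) = 0.0414 W/m·K

k = 0.0414 W/m·K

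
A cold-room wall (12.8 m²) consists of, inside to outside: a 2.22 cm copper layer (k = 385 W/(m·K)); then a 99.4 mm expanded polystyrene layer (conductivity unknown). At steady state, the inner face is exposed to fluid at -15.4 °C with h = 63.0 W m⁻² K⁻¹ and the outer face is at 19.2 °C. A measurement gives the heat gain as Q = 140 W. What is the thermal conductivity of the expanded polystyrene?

k = 0.0316 W/m·K

ΣR = ΔT/Q = |-15.4 − 19.2|/140 = 0.2471 K/W
Known resistances:
  R_conv,in = 1/(hA) = 1/(63.0·12.8) = 0.001240 K/W
  R_copper = L/(kA) = 0.0222/(385·12.8) = 4.505×10^-6 K/W
R_expanded polystyrene = ΣR − ΣR_known = 0.2471 − 0.001245 = 0.2459 K/W
L/(kA) = 0.2459 ⇒ k = 0.0994/(0.2459·12.8) = 0.0316 W/m·K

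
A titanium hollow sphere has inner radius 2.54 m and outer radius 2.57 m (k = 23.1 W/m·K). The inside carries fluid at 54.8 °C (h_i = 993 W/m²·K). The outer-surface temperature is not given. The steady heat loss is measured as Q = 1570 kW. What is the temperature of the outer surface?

Sum the resistances:
  R_conv,in = 1/(4πr²h) = 1/(4π·2.54²·993) = 1.242×10^-5 K/W
  R_titanium = (1/2.54 − 1/2.57)/(4πk) = 0.004596/(4π·23.1) = 1.583×10^-5 K/W
ΣR = 2.825×10^-5 K/W
ΔT = Q·ΣR = 1.57×10^6 × 2.825×10^-5 = 44.35 K
Heat flows outward, so T_out = T_in − ΔT = 54.8 − 44.35 = 10.4 °C

T_out = 10.4 °C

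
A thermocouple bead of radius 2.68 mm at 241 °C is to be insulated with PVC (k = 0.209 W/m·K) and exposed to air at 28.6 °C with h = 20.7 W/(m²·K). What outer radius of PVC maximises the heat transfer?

r_cr = 2.02 cm

For a sphere, r_cr = 2k_ins/h = 2·0.209/20.7 = 0.0202 m = 2.02 cm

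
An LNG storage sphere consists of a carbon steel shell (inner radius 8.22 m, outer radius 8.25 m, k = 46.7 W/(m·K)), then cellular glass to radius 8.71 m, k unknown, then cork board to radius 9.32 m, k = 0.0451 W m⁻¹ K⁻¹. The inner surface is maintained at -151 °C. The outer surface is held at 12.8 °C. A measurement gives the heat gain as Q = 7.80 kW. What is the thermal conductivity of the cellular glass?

ΣR = ΔT/Q = |-151 − 12.8|/7800 = 0.02100 K/W
Known resistances:
  R_carbon steel = (1/8.22 − 1/8.25)/(4πk) = 4.424×10^-4/(4π·46.7) = 7.538×10^-7 K/W
  R_cork board = (1/8.71 − 1/9.32)/(4πk) = 0.007514/(4π·0.0451) = 0.01326 K/W
R_cellular glass = ΣR − ΣR_known = 0.02100 − 0.01326 = 0.007740 K/W
(1/r₁−1/r₂)/(4πk) = 0.007740 ⇒ k = 0.006402/(4π·0.007740) = 0.0658 W/m·K

k = 0.0658 W/m·K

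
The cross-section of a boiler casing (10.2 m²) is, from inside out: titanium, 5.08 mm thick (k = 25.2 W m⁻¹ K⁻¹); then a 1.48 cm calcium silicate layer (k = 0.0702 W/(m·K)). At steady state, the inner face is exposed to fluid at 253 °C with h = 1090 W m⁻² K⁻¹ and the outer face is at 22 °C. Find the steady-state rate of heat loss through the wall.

Resistance network (inner→outer):
  R_conv,in = 1/(hA) = 1/(1090·10.2) = 8.994×10^-5 K/W
  R_titanium = L/(kA) = 0.00508/(25.2·10.2) = 1.976×10^-5 K/W
  R_calcium silicate = L/(kA) = 0.0148/(0.0702·10.2) = 0.02067 K/W
ΣR = 8.994×10^-5 + 1.976×10^-5 + 0.02067 = 0.02078 K/W
Q = ΔT/ΣR = (253 °C − 22 °C)/0.02078 = 11100 W

Q = 11.1 kW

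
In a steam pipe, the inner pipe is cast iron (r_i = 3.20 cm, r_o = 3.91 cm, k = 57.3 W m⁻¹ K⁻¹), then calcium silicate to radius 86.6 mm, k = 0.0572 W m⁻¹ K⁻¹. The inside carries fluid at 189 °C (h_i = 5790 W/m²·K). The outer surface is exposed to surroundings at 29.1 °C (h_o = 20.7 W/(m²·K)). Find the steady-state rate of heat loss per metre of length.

Series thermal resistances, inner to outer:
  R'_conv,in = 1/(2πr h) = 1/(2π·0.0320·5790) = 8.590×10^-4 m·K/W
  R'_cast iron = ln(0.0391/0.0320)/(2πk) = 0.2004/(2π·57.3) = 5.566×10^-4 m·K/W
  R'_calcium silicate = ln(0.0866/0.0391)/(2πk) = 0.7952/(2π·0.0572) = 2.213 m·K/W
  R'_conv,out = 1/(2πr h) = 1/(2π·0.0866·20.7) = 0.08878 m·K/W
ΣR = 8.590×10^-4 + 5.566×10^-4 + 2.213 + 0.08878 = 2.303 m·K/W
Q' = ΔT/ΣR = (189 °C − 29.1 °C)/2.303 = 69.4 W/m

Q' = 69.4 W/m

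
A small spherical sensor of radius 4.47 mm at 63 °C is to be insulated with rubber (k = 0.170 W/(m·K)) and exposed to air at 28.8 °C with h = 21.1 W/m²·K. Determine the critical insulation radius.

r_cr = 1.61 cm

For a sphere, r_cr = 2k_ins/h = 2·0.170/21.1 = 0.0161 m = 1.61 cm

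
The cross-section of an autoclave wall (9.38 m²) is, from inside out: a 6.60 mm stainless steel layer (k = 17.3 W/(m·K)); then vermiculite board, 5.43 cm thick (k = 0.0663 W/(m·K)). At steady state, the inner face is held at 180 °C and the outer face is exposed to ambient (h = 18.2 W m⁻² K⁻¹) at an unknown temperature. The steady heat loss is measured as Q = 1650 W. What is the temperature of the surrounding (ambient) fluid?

Series resistances:
  R_stainless steel = L/(kA) = 0.00660/(17.3·9.38) = 4.067×10^-5 K/W
  R_vermiculite board = L/(kA) = 0.0543/(0.0663·9.38) = 0.08731 K/W
  R_conv,out = 1/(hA) = 1/(18.2·9.38) = 0.005858 K/W
ΣR = 0.09321 K/W
ΔT = Q·ΣR = 1650 × 0.09321 = 153.8 K
Heat flows outward, so T_out = T_in − ΔT = 180 − 153.8 = 26.2 °C

T_out = 26.2 °C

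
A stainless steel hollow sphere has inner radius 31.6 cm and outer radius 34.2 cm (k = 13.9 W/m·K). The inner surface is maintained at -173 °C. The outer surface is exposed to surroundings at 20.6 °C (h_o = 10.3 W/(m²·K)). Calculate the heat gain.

Series thermal resistances, inner to outer:
  R_stainless steel = (1/0.316 − 1/0.342)/(4πk) = 0.2406/(4π·13.9) = 0.001377 K/W
  R_conv,out = 1/(4πr²h) = 1/(4π·0.342²·10.3) = 0.06605 K/W
ΣR = 0.001377 + 0.06605 = 0.06743 K/W
Q = ΔT/ΣR = (-173 °C − 20.6 °C)/0.06743 = -2870 W
(Negative Q ⇒ heat flows inward; heat gain = 2870 W.)

Q = 2.87 kW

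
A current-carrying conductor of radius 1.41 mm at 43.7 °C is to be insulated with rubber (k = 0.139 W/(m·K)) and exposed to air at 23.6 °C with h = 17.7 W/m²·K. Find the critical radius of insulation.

r_cr = 0.785 cm

For a cylinder, r_cr = k_ins/h = 0.139/17.7 = 0.00785 m = 0.785 cm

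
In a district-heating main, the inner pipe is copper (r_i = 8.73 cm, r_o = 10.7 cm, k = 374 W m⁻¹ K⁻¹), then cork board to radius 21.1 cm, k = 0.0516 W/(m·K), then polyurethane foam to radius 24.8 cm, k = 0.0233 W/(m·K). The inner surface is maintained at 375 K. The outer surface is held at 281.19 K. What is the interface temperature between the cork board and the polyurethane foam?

Treat each layer as a resistance in series:
  R'_copper = ln(0.107/0.0873)/(2πk) = 0.2035/(2π·374) = 8.659×10^-5 m·K/W
  R'_cork board = ln(0.211/0.107)/(2πk) = 0.6790/(2π·0.0516) = 2.094 m·K/W
  R'_polyurethane foam = ln(0.248/0.211)/(2πk) = 0.1616/(2π·0.0233) = 1.104 m·K/W
ΣR = 8.659×10^-5 + 2.094 + 1.104 = 3.198 m·K/W
Q' = ΔT/ΣR = (375 K − 281.19 K)/3.198 = 29.33 W/m
From the inner boundary to the cork board/polyurethane foam interface, ΣR_partial = 2.094 m·K/W.
T_interface = T_in − Q'·ΣR_partial = 375 K − (29.33)(2.094) = 313.6 K

T = 313.6 K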